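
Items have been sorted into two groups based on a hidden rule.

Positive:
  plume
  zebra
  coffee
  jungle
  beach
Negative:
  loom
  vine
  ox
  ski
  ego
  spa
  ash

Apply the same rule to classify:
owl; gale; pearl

Negative, Negative, Positive

The classifier is using: length ≥ 5.
Negative: owl, since length 3.
Negative: gale, since length 4.
Positive: pearl, since length 5.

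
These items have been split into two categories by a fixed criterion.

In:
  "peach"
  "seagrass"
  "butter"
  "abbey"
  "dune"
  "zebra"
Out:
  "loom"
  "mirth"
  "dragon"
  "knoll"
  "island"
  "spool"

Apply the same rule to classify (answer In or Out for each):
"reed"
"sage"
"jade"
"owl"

A rule that fits every label: contains 'e' — true of each 'In' example, false of each 'Out' one.
"reed" → has 'e' → In. "sage" → has 'e' → In. "jade" → has 'e' → In. "owl" → no 'e' → Out.

In, In, In, Out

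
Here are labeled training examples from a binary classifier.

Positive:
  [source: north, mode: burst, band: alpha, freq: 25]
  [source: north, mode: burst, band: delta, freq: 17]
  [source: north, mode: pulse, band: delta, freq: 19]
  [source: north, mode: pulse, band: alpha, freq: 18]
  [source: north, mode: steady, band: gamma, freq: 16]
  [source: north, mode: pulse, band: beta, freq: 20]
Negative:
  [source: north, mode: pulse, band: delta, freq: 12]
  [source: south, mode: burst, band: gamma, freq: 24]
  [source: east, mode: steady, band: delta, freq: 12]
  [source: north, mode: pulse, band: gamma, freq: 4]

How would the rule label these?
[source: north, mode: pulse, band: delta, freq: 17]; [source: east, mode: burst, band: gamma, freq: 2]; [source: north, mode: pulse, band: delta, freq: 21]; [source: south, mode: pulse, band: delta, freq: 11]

Positive, Negative, Positive, Negative

'Positive' ⟺ source is north AND freq ≥ 16.
[source: north, mode: pulse, band: delta, freq: 17]: Positive (source is north, freq = 17).
[source: east, mode: burst, band: gamma, freq: 2]: Negative (source is east, freq = 2).
[source: north, mode: pulse, band: delta, freq: 21]: Positive (source is north, freq = 21).
[source: south, mode: pulse, band: delta, freq: 11]: Negative (source is south, freq = 11).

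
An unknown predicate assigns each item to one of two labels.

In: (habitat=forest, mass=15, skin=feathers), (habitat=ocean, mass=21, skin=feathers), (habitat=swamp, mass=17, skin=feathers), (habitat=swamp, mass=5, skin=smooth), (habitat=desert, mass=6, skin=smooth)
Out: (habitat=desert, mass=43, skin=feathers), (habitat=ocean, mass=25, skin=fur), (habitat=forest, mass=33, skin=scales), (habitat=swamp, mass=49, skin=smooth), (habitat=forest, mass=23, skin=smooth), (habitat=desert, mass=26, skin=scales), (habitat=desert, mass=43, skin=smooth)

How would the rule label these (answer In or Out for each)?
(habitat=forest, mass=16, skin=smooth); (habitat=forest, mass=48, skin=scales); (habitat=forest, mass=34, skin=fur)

'In' ⟺ mass ≤ 21.
(habitat=forest, mass=16, skin=smooth): mass = 16 — passes, so In. (habitat=forest, mass=48, skin=scales): mass = 48 — doesn't match, so Out. (habitat=forest, mass=34, skin=fur): mass = 34 — doesn't match, so Out.

In, Out, Out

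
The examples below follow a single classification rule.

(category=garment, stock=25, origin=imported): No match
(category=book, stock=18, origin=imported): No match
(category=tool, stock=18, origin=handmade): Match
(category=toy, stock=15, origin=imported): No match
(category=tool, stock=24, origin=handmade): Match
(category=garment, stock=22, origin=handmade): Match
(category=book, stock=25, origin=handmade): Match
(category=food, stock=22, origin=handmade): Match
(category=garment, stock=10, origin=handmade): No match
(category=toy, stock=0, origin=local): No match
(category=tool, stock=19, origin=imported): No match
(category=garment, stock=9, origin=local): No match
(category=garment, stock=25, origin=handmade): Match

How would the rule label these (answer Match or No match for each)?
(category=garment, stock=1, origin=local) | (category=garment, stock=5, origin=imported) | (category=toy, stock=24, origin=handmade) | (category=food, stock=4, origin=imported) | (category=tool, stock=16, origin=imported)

No match, No match, Match, No match, No match

One predicate separates the groups cleanly: origin is handmade AND stock ≥ 15.
No match: (category=garment, stock=1, origin=local), since origin is local, stock = 1. No match: (category=garment, stock=5, origin=imported), since origin is imported, stock = 5. Match: (category=toy, stock=24, origin=handmade), since origin is handmade, stock = 24. No match: (category=food, stock=4, origin=imported), since origin is imported, stock = 4. No match: (category=tool, stock=16, origin=imported), since origin is imported, stock = 16.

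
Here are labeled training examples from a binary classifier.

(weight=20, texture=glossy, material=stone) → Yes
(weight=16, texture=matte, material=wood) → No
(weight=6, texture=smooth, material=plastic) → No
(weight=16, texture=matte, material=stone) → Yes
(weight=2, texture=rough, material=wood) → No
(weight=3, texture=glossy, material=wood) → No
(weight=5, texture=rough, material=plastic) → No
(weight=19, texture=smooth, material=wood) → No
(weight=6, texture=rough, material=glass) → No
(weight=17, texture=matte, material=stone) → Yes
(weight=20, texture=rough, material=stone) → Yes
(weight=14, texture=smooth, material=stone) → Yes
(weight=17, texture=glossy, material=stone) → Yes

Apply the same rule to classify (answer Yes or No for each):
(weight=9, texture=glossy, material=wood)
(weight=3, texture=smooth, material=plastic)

No, No

The pattern is that an item is 'Yes' exactly when: material is stone.
(weight=9, texture=glossy, material=wood): material is wood — does not fit, so No.
(weight=3, texture=smooth, material=plastic): material is plastic — does not fit, so No.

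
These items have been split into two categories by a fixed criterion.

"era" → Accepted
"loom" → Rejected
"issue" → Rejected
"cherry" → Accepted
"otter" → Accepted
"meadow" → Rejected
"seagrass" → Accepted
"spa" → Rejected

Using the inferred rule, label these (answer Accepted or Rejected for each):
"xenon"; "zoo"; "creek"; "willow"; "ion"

Rejected, Rejected, Accepted, Rejected, Rejected

One predicate separates the groups cleanly: contains 'r'.
"xenon": no 'r' — fails this test, so Rejected. "zoo": no 'r' — fails this test, so Rejected. "creek": has 'r' — passes, so Accepted. "willow": no 'r' — fails this test, so Rejected. "ion": no 'r' — fails this test, so Rejected.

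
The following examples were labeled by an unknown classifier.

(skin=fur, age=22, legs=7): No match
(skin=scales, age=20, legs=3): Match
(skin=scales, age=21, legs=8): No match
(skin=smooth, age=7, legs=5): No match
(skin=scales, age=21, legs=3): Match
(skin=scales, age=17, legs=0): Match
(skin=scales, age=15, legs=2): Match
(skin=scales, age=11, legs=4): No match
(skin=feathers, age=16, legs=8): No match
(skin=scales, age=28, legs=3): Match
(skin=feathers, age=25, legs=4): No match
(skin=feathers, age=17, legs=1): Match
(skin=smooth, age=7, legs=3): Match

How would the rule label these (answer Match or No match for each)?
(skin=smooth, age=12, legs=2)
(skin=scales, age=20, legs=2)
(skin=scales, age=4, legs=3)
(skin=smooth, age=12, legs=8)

Match, Match, Match, No match

All 'Match' examples share one property — legs ≤ 3 — and every 'No match' example lacks it.
(skin=smooth, age=12, legs=2): legs = 2 — checks out, so Match.
(skin=scales, age=20, legs=2): legs = 2 — checks out, so Match.
(skin=scales, age=4, legs=3): legs = 3 — checks out, so Match.
(skin=smooth, age=12, legs=8): legs = 8 — lacks this property, so No match.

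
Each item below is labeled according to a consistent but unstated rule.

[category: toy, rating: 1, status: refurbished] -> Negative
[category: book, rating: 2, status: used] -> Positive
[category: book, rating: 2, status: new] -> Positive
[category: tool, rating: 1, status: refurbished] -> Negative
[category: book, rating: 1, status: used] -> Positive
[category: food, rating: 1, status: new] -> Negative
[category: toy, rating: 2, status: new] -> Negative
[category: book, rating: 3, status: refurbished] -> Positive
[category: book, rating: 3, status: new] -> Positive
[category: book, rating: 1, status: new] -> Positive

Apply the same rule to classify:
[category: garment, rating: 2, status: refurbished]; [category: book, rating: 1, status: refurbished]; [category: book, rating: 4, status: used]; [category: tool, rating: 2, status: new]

The simplest hypothesis consistent with all the labels is: category is book.
Negative: [category: garment, rating: 2, status: refurbished], since category is garment. Positive: [category: book, rating: 1, status: refurbished], since category is book. Positive: [category: book, rating: 4, status: used], since category is book. Negative: [category: tool, rating: 2, status: new], since category is tool.

Negative, Positive, Positive, Negative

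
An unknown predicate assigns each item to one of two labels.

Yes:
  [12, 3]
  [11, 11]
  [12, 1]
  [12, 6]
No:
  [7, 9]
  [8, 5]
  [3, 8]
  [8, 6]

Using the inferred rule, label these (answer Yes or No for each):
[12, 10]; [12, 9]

Yes, Yes

The classifier is using: first ≥ 9.
[12, 10] — first 12, hence Yes. [12, 9] — first 12, hence Yes.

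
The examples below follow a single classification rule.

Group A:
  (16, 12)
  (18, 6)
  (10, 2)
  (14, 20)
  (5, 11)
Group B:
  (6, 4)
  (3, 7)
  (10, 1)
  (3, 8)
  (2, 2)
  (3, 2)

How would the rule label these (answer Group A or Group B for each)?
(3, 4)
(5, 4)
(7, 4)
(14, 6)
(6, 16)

Group B, Group B, Group B, Group A, Group A

Rule: sum ≥ 12. This holds for each 'Group A' example and fails for each 'Group B' one.
(3, 4) — 3+4 = 7, hence Group B. (5, 4) — 5+4 = 9, hence Group B. (7, 4) — 7+4 = 11, hence Group B. (14, 6) — 14+6 = 20, hence Group A. (6, 16) — 6+16 = 22, hence Group A.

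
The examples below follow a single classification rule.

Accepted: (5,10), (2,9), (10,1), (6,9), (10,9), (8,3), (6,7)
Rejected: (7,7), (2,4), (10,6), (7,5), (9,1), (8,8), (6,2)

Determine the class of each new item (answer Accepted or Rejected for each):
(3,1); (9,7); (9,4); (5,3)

All 'Accepted' examples share one property — sum is odd — and every 'Rejected' example lacks it.
(3,1): Rejected (3+1 = 4). (9,7): Rejected (9+7 = 16). (9,4): Accepted (9+4 = 13). (5,3): Rejected (5+3 = 8).

Rejected, Rejected, Accepted, Rejected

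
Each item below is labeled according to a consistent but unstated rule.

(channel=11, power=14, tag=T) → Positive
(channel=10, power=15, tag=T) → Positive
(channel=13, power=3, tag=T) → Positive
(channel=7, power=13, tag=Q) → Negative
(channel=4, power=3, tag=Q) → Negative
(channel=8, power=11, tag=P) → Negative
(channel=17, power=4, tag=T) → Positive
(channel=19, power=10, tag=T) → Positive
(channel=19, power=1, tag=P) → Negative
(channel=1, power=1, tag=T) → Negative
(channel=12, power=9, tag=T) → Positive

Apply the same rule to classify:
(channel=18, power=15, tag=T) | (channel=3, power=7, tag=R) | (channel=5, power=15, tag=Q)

'Positive' ⟺ tag is T AND power ≥ 3.
Positive: (channel=18, power=15, tag=T), since tag is T, power = 15. Negative: (channel=3, power=7, tag=R), since tag is R, power = 7. Negative: (channel=5, power=15, tag=Q), since tag is Q, power = 15.

Positive, Negative, Negative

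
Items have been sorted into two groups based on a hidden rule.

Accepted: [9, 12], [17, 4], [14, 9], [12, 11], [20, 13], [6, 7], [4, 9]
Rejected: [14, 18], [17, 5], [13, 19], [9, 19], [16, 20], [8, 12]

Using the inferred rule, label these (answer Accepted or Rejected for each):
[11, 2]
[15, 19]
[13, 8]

Accepted, Rejected, Accepted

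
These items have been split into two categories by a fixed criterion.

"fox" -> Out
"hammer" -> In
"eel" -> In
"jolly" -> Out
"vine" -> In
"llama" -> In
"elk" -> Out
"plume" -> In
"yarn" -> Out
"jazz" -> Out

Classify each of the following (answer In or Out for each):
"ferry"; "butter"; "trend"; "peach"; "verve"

Out, In, Out, In, In

One predicate separates the groups cleanly: has ≥ 2 vowels.
"ferry" → 1 vowel → Out. "butter" → 2 vowels → In. "trend" → 1 vowel → Out. "peach" → 2 vowels → In. "verve" → 2 vowels → In.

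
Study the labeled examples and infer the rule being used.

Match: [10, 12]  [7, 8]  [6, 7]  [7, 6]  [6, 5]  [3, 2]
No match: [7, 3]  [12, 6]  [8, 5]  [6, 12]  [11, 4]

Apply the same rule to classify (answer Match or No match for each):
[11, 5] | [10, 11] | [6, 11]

Every 'Match' example satisfies: |first − second| ≤ 2. None of the 'No match' examples do.
[11, 5]: |11−5| = 6, does not pass → No match.
[10, 11]: |10−11| = 1, passes → Match.
[6, 11]: |6−11| = 5, does not pass → No match.

No match, Match, No match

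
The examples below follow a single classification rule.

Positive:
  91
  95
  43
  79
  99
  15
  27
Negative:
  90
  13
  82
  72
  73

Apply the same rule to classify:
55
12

All 'Positive' examples share one property — ≡ 3 (mod 4) — and every 'Negative' example lacks it.

Positive, Negative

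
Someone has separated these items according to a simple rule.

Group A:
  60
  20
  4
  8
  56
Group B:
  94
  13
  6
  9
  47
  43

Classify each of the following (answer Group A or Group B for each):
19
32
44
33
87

Group B, Group A, Group A, Group B, Group B

The rule appears to be: multiple of 4.
19: 19 = 4·4 + 3, does not satisfy this → Group B. 32: 32 = 4·8, passes → Group A. 44: 44 = 4·11, passes → Group A. 33: 33 = 4·8 + 1, does not satisfy this → Group B. 87: 87 = 4·21 + 3, does not satisfy this → Group B.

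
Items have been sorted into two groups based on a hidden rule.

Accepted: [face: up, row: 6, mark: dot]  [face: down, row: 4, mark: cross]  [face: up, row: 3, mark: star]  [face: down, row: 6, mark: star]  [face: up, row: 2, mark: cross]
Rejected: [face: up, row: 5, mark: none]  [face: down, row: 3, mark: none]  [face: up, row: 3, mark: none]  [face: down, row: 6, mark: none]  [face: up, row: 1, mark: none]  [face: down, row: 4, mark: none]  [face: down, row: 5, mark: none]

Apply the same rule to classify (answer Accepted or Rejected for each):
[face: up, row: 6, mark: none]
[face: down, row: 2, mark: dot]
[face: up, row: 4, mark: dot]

Rejected, Accepted, Accepted

The classifier is using: mark is not none.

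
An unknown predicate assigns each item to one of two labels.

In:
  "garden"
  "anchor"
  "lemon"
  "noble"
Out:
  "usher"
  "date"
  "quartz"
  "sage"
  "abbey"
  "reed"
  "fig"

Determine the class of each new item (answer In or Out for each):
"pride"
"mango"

Out, In

The simplest hypothesis consistent with all the labels is: contains 'n'.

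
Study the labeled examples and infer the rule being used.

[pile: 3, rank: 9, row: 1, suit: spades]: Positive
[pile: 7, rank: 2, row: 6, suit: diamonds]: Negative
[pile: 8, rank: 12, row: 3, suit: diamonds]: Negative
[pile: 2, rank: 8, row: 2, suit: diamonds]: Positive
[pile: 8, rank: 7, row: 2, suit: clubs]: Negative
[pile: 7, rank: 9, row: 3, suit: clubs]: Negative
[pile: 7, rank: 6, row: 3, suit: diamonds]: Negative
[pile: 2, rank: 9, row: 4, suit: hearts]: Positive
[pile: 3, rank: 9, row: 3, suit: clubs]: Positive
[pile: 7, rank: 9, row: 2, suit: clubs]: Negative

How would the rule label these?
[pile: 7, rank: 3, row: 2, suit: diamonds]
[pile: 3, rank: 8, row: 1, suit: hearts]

Negative, Positive

A rule that fits every label: pile ≤ 3 — true of each 'Positive' example, false of each 'Negative' one.
[pile: 7, rank: 3, row: 2, suit: diamonds] → pile = 7 → Negative.
[pile: 3, rank: 8, row: 1, suit: hearts] → pile = 3 → Positive.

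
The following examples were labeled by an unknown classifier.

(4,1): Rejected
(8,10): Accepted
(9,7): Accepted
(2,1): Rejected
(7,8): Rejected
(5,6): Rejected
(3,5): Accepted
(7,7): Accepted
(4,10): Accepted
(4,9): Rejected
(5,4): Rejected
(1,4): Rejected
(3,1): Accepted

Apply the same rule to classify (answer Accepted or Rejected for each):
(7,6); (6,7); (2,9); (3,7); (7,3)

A rule that fits every label: sum is even — true of each 'Accepted' example, false of each 'Rejected' one.
(7,6): Rejected (7+6 = 13).
(6,7): Rejected (6+7 = 13).
(2,9): Rejected (2+9 = 11).
(3,7): Accepted (3+7 = 10).
(7,3): Accepted (7+3 = 10).

Rejected, Rejected, Rejected, Accepted, Accepted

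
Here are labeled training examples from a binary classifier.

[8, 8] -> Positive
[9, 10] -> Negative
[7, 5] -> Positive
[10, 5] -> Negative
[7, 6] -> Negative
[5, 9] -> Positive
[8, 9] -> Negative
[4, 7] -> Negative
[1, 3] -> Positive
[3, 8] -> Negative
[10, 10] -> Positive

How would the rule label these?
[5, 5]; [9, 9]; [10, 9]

One predicate separates the groups cleanly: sum is even.

Positive, Positive, Negative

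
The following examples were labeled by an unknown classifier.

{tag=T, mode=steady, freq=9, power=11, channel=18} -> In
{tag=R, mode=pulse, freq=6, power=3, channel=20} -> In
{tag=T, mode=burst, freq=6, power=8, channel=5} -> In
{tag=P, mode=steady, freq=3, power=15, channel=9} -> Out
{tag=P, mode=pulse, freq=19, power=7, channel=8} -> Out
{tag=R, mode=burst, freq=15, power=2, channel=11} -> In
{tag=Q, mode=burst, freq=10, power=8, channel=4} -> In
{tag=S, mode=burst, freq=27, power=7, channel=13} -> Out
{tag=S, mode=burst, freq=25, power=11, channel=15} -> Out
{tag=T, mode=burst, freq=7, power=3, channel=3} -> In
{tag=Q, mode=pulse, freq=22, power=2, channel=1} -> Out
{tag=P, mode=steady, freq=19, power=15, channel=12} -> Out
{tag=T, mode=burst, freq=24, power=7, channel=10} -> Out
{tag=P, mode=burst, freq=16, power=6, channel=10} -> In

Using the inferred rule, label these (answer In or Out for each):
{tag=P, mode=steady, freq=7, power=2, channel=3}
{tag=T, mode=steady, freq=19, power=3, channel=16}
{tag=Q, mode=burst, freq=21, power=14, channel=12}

The rule appears to be: freq ≥ 6 AND freq ≤ 16.
In: {tag=P, mode=steady, freq=7, power=2, channel=3}, since freq = 7. Out: {tag=T, mode=steady, freq=19, power=3, channel=16}, since freq = 19. Out: {tag=Q, mode=burst, freq=21, power=14, channel=12}, since freq = 21.

In, Out, Out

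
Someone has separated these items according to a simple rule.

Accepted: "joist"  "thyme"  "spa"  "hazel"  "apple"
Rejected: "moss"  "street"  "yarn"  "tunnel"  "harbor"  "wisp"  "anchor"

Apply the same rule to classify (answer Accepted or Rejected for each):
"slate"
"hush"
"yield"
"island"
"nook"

Accepted, Rejected, Accepted, Rejected, Rejected

Rule: odd length. This holds for each 'Accepted' example and fails for each 'Rejected' one.
"slate" → length 5 → Accepted.
"hush" → length 4 → Rejected.
"yield" → length 5 → Accepted.
"island" → length 6 → Rejected.
"nook" → length 4 → Rejected.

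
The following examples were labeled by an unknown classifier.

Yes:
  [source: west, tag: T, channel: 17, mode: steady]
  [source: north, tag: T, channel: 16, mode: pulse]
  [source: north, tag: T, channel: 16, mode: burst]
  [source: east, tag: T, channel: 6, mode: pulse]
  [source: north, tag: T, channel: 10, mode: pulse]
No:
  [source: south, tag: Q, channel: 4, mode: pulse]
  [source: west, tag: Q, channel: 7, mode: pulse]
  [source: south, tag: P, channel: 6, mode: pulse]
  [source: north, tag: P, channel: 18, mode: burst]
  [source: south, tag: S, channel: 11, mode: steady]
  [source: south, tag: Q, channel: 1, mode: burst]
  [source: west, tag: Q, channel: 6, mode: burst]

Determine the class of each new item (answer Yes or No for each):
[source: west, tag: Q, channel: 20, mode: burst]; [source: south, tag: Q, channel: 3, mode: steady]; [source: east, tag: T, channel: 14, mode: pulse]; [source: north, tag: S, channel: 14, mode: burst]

Rule: tag is T. This holds for each 'Yes' example and fails for each 'No' one.
[source: west, tag: Q, channel: 20, mode: burst]: tag is Q — doesn't qualify, so No. [source: south, tag: Q, channel: 3, mode: steady]: tag is Q — doesn't qualify, so No. [source: east, tag: T, channel: 14, mode: pulse]: tag is T — qualifies, so Yes. [source: north, tag: S, channel: 14, mode: burst]: tag is S — doesn't qualify, so No.

No, No, Yes, No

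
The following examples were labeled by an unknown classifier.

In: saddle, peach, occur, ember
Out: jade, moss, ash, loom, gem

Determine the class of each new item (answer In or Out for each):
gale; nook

Out, Out

Every 'In' example satisfies: length ≥ 5. None of the 'Out' examples do.
gale: Out (length 4).
nook: Out (length 4).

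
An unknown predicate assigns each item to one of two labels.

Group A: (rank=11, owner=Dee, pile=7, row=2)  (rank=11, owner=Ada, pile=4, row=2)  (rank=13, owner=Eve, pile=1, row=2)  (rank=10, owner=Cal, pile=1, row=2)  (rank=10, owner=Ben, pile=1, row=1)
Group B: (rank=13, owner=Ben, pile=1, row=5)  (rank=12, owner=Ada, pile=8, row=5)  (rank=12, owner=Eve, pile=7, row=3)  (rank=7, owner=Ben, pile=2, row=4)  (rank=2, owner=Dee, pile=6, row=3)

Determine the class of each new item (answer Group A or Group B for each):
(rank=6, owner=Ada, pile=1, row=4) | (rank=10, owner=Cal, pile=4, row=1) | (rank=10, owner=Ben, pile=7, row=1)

Group B, Group A, Group A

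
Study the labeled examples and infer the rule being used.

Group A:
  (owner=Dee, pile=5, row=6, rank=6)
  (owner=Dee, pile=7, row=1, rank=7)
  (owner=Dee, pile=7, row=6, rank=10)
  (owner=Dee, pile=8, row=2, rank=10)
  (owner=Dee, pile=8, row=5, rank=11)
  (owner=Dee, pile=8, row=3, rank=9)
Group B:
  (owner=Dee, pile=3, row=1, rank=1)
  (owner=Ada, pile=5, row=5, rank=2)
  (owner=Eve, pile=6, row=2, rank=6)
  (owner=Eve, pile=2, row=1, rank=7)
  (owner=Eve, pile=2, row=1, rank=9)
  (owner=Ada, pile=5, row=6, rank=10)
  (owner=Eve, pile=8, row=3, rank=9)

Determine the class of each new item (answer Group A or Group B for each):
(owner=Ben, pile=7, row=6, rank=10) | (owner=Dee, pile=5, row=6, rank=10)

The pattern is that an item is 'Group A' exactly when: owner is Dee AND pile ≥ 5.
(owner=Ben, pile=7, row=6, rank=10) → owner is Ben, pile = 7 → Group B.
(owner=Dee, pile=5, row=6, rank=10) → owner is Dee, pile = 5 → Group A.

Group B, Group A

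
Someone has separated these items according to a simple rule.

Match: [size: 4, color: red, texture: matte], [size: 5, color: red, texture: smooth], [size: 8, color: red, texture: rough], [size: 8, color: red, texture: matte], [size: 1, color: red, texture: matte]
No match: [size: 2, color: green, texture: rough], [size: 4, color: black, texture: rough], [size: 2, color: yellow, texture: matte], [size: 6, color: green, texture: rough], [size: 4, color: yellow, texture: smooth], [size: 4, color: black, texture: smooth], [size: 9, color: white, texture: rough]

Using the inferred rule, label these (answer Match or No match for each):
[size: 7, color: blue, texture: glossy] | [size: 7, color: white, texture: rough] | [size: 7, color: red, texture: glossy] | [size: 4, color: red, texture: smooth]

Checking candidate rules against both groups, what survives is: color is red.

No match, No match, Match, Match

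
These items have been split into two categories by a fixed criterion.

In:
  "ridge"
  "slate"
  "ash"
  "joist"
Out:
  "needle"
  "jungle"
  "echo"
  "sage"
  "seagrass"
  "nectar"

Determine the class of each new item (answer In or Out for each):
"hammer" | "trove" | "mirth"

Out, In, In

The classifier is using: odd length.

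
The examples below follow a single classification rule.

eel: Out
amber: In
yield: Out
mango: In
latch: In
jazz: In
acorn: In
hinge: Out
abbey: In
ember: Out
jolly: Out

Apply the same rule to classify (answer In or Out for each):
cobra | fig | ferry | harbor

In, Out, Out, In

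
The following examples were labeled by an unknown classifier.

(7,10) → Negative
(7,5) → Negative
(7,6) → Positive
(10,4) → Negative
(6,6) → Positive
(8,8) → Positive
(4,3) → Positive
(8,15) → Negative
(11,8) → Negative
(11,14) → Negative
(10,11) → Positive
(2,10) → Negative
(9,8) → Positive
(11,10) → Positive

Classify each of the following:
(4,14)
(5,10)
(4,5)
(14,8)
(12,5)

The classifier is using: |first − second| ≤ 1.
(4,14) → |4−14| = 10 → Negative.
(5,10) → |5−10| = 5 → Negative.
(4,5) → |4−5| = 1 → Positive.
(14,8) → |14−8| = 6 → Negative.
(12,5) → |12−5| = 7 → Negative.

Negative, Negative, Positive, Negative, Negative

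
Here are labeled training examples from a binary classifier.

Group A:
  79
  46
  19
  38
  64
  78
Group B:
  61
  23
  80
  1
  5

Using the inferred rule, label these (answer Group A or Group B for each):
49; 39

The simplest hypothesis consistent with all the labels is: digit sum ≥ 9.

Group A, Group A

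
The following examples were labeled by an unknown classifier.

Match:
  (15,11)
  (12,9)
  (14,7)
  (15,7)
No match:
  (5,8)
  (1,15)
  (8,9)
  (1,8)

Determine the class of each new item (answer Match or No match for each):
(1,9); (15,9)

The classifier is using: first > second.
(1,9): 1 < 9, does not satisfy this → No match.
(15,9): 15 > 9, fits → Match.

No match, Match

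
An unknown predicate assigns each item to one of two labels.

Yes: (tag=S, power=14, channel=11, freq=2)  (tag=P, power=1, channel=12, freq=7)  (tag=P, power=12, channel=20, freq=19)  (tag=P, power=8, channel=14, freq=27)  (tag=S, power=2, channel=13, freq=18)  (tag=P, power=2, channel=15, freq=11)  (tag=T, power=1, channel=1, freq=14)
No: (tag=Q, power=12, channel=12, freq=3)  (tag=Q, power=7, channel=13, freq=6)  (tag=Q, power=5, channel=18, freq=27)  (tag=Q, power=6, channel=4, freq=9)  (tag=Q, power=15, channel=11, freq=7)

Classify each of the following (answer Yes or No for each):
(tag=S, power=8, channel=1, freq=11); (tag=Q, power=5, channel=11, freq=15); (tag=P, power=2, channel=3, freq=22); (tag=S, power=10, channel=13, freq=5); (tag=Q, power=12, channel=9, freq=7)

Yes, No, Yes, Yes, No

The classifier is using: tag is not Q.
Yes: (tag=S, power=8, channel=1, freq=11), since tag is S. No: (tag=Q, power=5, channel=11, freq=15), since tag is Q. Yes: (tag=P, power=2, channel=3, freq=22), since tag is P. Yes: (tag=S, power=10, channel=13, freq=5), since tag is S. No: (tag=Q, power=12, channel=9, freq=7), since tag is Q.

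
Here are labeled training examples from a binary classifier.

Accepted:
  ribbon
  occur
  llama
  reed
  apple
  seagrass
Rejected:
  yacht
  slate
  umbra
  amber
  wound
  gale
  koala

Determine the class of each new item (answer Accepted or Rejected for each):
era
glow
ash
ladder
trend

Rejected, Rejected, Rejected, Accepted, Rejected

The classifier is using: has a double letter.
era: no doubled letter, doesn't match → Rejected.
glow: no doubled letter, doesn't match → Rejected.
ash: no doubled letter, doesn't match → Rejected.
ladder: 'dd' doubled, passes → Accepted.
trend: no doubled letter, doesn't match → Rejected.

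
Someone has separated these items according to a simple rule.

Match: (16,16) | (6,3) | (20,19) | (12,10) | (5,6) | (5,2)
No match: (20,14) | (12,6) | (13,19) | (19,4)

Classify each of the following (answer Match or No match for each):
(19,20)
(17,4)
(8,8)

The classifier is using: |first − second| ≤ 3.
(19,20) → |19−20| = 1 → Match.
(17,4) → |17−4| = 13 → No match.
(8,8) → |8−8| = 0 → Match.

Match, No match, Match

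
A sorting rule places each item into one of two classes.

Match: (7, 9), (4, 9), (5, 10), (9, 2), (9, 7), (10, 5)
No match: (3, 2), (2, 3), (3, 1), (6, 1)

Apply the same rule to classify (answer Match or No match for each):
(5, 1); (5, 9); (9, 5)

No match, Match, Match

The rule appears to be: sum ≥ 11.
(5, 1): No match (5+1 = 6).
(5, 9): Match (5+9 = 14).
(9, 5): Match (9+5 = 14).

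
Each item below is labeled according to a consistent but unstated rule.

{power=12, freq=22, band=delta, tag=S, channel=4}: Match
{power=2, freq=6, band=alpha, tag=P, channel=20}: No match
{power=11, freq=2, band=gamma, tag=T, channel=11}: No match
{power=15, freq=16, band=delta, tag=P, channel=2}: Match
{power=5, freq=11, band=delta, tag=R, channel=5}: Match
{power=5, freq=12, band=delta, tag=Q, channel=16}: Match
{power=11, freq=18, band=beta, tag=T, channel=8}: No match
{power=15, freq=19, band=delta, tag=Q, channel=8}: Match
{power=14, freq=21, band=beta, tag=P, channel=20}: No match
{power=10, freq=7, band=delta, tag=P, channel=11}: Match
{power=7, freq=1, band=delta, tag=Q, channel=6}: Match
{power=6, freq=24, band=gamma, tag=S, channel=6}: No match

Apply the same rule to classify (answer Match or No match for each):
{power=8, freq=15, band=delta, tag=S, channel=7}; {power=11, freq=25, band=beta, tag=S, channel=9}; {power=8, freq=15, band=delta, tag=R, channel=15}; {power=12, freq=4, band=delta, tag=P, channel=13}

The pattern is that an item is 'Match' exactly when: band is delta.

Match, No match, Match, Match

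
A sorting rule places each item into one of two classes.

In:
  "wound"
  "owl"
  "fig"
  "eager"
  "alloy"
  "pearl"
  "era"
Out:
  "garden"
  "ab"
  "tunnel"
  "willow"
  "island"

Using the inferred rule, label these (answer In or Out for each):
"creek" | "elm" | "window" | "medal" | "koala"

Every 'In' example satisfies: odd length. None of the 'Out' examples do.
"creek" — length 5, hence In. "elm" — length 3, hence In. "window" — length 6, hence Out. "medal" — length 5, hence In. "koala" — length 5, hence In.

In, In, Out, In, In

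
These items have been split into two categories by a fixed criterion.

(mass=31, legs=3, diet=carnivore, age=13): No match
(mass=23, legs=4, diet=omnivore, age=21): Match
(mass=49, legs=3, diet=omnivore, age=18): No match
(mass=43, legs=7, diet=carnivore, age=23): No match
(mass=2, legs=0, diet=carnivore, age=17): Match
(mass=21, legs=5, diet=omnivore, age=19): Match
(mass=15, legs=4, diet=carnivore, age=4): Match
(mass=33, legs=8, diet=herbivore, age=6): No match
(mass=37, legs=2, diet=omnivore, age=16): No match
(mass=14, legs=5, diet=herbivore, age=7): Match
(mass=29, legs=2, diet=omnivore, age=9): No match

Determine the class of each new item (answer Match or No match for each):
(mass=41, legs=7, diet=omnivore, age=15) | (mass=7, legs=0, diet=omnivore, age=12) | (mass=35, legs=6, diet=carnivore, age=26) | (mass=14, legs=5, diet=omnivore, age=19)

No match, Match, No match, Match

The simplest hypothesis consistent with all the labels is: mass ≤ 23.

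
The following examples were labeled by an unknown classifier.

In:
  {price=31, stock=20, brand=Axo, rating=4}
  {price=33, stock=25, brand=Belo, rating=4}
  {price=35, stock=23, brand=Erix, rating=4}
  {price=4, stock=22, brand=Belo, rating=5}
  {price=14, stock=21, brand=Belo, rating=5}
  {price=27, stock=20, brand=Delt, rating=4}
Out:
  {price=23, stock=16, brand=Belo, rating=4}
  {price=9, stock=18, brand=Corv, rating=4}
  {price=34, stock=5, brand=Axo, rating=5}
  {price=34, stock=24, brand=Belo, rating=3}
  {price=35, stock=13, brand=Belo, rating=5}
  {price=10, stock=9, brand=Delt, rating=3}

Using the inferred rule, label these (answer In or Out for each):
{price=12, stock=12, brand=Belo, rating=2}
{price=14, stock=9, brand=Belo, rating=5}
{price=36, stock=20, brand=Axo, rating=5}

Out, Out, In

The rule appears to be: stock ≥ 20 AND rating ≥ 4.
{price=12, stock=12, brand=Belo, rating=2} → stock = 12, rating = 2 → Out.
{price=14, stock=9, brand=Belo, rating=5} → stock = 9, rating = 5 → Out.
{price=36, stock=20, brand=Axo, rating=5} → stock = 20, rating = 5 → In.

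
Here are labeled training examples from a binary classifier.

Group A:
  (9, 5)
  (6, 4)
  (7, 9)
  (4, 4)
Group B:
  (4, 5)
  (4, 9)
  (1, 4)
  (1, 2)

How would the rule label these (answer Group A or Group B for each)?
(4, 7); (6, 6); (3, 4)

Group B, Group A, Group B

The simplest hypothesis consistent with all the labels is: sum is even.
(4, 7) → 4+7 = 11 → Group B. (6, 6) → 6+6 = 12 → Group A. (3, 4) → 3+4 = 7 → Group B.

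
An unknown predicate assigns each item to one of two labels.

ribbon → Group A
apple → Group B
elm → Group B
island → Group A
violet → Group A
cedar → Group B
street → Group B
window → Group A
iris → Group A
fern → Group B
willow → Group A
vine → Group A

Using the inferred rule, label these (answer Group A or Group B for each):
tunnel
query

Rule: contains 'i'. This holds for each 'Group A' example and fails for each 'Group B' one.
tunnel: no 'i', fails the rule → Group B.
query: no 'i', fails the rule → Group B.

Group B, Group B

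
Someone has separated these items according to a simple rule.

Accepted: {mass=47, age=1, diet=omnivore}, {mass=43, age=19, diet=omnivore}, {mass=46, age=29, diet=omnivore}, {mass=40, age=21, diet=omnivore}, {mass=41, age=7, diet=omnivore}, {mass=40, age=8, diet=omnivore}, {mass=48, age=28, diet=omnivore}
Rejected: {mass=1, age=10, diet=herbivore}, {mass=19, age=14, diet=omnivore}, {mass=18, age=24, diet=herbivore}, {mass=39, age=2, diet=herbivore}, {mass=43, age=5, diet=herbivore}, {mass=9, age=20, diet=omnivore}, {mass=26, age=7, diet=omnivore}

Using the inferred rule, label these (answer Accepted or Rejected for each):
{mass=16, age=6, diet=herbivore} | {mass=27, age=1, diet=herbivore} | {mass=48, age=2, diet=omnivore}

Rejected, Rejected, Accepted

All 'Accepted' examples share one property — diet is omnivore AND mass ≥ 39 — and every 'Rejected' example lacks it.
Rejected: {mass=16, age=6, diet=herbivore}, since diet is herbivore, mass = 16. Rejected: {mass=27, age=1, diet=herbivore}, since diet is herbivore, mass = 27. Accepted: {mass=48, age=2, diet=omnivore}, since diet is omnivore, mass = 48.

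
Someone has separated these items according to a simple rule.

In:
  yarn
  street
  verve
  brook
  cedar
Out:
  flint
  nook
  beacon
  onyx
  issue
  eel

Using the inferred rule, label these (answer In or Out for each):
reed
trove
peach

In, In, Out

The rule appears to be: contains 'r'.
In: reed, since has 'r'. In: trove, since has 'r'. Out: peach, since no 'r'.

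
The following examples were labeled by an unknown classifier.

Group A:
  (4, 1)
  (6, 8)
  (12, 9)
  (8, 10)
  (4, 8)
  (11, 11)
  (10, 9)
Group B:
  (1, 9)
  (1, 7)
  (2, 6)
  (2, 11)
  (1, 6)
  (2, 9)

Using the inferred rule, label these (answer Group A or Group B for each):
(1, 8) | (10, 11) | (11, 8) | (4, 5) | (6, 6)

The classifier is using: first ≥ 4.
(1, 8): first 1 — does not satisfy this, so Group B.
(10, 11): first 10 — qualifies, so Group A.
(11, 8): first 11 — qualifies, so Group A.
(4, 5): first 4 — qualifies, so Group A.
(6, 6): first 6 — qualifies, so Group A.

Group B, Group A, Group A, Group A, Group A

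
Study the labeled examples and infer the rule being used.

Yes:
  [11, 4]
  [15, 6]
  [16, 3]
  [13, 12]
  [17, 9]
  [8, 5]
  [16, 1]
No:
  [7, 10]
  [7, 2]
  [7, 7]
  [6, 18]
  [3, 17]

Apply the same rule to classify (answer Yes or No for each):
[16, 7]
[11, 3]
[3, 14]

The distinguishing property — first ≥ 8 — holds for all the 'Yes' cases and none of the 'No' cases.
[16, 7]: Yes (first 16). [11, 3]: Yes (first 11). [3, 14]: No (first 3).

Yes, Yes, No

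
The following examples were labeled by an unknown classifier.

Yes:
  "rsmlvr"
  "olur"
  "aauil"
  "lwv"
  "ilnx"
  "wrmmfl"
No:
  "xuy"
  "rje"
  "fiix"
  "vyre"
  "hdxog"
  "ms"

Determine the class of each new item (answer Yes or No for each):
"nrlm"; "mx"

Yes, No

The common property of the 'Yes' items is: contains 'l'. No 'No' item has it.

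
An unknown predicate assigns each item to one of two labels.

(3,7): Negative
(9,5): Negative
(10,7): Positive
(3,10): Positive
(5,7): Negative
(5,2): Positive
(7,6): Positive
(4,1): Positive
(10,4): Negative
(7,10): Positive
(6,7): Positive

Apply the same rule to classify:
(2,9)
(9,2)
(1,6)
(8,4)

'Positive' ⟺ sum is odd.
(2,9): 2+9 = 11 — passes, so Positive.
(9,2): 9+2 = 11 — passes, so Positive.
(1,6): 1+6 = 7 — passes, so Positive.
(8,4): 8+4 = 12 — lacks this property, so Negative.

Positive, Positive, Positive, Negative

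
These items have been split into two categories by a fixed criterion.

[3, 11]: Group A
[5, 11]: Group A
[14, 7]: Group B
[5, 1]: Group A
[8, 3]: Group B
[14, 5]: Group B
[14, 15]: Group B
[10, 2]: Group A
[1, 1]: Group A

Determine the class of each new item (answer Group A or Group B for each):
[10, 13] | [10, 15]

Group B, Group B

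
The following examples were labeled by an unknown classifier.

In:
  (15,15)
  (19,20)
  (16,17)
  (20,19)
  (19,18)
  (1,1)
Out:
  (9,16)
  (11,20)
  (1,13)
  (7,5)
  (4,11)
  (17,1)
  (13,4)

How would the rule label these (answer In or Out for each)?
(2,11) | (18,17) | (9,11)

Out, In, Out

The common property of the 'In' items is: |first − second| ≤ 1. No 'Out' item has it.
(2,11): |2−11| = 9, lacks this property → Out. (18,17): |18−17| = 1, meets the rule → In. (9,11): |9−11| = 2, lacks this property → Out.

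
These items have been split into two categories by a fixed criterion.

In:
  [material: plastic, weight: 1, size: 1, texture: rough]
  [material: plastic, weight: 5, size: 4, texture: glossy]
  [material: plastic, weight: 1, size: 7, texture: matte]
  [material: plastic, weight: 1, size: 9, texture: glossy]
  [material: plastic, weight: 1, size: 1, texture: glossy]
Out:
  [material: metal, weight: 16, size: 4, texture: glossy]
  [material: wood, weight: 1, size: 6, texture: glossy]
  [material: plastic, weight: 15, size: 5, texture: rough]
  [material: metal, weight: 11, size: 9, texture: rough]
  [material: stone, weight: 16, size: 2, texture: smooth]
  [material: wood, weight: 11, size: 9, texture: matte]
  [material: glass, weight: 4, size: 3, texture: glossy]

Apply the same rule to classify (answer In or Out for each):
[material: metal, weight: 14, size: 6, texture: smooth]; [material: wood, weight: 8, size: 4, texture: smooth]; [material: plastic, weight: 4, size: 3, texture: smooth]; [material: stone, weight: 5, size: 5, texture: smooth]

Out, Out, In, Out

The common property of the 'In' items is: material is plastic AND weight ≤ 5. No 'Out' item has it.
[material: metal, weight: 14, size: 6, texture: smooth]: material is metal, weight = 14 — does not pass, so Out.
[material: wood, weight: 8, size: 4, texture: smooth]: material is wood, weight = 8 — does not pass, so Out.
[material: plastic, weight: 4, size: 3, texture: smooth]: material is plastic, weight = 4 — meets the rule, so In.
[material: stone, weight: 5, size: 5, texture: smooth]: material is stone, weight = 5 — does not pass, so Out.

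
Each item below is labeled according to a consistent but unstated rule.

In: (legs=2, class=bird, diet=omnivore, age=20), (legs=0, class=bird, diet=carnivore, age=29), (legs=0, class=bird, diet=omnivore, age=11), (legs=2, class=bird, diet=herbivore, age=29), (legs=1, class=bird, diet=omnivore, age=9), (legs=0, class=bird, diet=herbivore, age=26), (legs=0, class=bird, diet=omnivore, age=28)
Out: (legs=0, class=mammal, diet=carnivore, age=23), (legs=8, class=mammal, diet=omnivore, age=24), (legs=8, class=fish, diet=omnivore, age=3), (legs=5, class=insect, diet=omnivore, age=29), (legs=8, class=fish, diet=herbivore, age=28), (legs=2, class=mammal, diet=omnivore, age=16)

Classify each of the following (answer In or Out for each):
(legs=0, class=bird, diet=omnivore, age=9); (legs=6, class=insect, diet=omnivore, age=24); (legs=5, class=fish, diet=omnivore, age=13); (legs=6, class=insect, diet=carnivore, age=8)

In, Out, Out, Out

One predicate separates the groups cleanly: class is bird.
(legs=0, class=bird, diet=omnivore, age=9): class is bird, passes → In. (legs=6, class=insect, diet=omnivore, age=24): class is insect, doesn't match → Out. (legs=5, class=fish, diet=omnivore, age=13): class is fish, doesn't match → Out. (legs=6, class=insect, diet=carnivore, age=8): class is insect, doesn't match → Out.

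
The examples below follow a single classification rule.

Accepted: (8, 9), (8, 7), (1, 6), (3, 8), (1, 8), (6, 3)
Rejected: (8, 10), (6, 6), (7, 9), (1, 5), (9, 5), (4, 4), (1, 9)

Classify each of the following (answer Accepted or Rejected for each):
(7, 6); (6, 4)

Accepted, Rejected

The pattern is that an item is 'Accepted' exactly when: sum is odd.
(7, 6) — 7+6 = 13, hence Accepted.
(6, 4) — 6+4 = 10, hence Rejected.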